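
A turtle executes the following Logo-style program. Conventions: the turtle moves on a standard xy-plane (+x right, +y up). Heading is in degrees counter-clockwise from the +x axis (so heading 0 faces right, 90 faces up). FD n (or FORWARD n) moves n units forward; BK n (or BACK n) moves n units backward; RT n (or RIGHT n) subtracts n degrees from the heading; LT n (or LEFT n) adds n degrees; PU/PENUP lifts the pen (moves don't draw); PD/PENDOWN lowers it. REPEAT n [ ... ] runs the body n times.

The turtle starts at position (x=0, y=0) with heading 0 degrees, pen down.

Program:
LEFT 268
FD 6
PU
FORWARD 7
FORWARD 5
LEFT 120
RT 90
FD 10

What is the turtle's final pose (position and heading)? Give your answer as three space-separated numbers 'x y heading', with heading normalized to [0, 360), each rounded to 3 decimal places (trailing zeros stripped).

Executing turtle program step by step:
Start: pos=(0,0), heading=0, pen down
LT 268: heading 0 -> 268
FD 6: (0,0) -> (-0.209,-5.996) [heading=268, draw]
PU: pen up
FD 7: (-0.209,-5.996) -> (-0.454,-12.992) [heading=268, move]
FD 5: (-0.454,-12.992) -> (-0.628,-17.989) [heading=268, move]
LT 120: heading 268 -> 28
RT 90: heading 28 -> 298
FD 10: (-0.628,-17.989) -> (4.067,-26.819) [heading=298, move]
Final: pos=(4.067,-26.819), heading=298, 1 segment(s) drawn

Answer: 4.067 -26.819 298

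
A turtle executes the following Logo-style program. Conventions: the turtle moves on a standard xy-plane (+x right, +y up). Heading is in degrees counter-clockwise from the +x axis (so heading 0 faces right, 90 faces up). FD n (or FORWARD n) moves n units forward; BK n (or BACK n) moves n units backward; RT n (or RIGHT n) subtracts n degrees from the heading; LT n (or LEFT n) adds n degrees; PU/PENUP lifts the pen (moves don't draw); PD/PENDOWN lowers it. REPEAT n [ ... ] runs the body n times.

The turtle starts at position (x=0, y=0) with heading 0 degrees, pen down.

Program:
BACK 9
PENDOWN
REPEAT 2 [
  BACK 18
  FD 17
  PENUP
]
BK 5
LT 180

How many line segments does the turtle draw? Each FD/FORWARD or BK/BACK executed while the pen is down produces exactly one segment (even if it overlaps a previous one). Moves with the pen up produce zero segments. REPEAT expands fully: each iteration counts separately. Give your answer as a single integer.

Answer: 3

Derivation:
Executing turtle program step by step:
Start: pos=(0,0), heading=0, pen down
BK 9: (0,0) -> (-9,0) [heading=0, draw]
PD: pen down
REPEAT 2 [
  -- iteration 1/2 --
  BK 18: (-9,0) -> (-27,0) [heading=0, draw]
  FD 17: (-27,0) -> (-10,0) [heading=0, draw]
  PU: pen up
  -- iteration 2/2 --
  BK 18: (-10,0) -> (-28,0) [heading=0, move]
  FD 17: (-28,0) -> (-11,0) [heading=0, move]
  PU: pen up
]
BK 5: (-11,0) -> (-16,0) [heading=0, move]
LT 180: heading 0 -> 180
Final: pos=(-16,0), heading=180, 3 segment(s) drawn
Segments drawn: 3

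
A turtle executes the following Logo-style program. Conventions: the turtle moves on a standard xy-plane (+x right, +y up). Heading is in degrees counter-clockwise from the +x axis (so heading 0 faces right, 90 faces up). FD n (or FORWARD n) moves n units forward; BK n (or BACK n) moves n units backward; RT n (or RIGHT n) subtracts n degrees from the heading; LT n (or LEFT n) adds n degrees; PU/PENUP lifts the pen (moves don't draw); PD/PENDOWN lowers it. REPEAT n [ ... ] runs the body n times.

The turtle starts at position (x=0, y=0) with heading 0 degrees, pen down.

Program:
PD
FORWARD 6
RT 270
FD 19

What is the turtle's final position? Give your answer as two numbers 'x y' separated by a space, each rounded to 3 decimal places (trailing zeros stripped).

Answer: 6 19

Derivation:
Executing turtle program step by step:
Start: pos=(0,0), heading=0, pen down
PD: pen down
FD 6: (0,0) -> (6,0) [heading=0, draw]
RT 270: heading 0 -> 90
FD 19: (6,0) -> (6,19) [heading=90, draw]
Final: pos=(6,19), heading=90, 2 segment(s) drawn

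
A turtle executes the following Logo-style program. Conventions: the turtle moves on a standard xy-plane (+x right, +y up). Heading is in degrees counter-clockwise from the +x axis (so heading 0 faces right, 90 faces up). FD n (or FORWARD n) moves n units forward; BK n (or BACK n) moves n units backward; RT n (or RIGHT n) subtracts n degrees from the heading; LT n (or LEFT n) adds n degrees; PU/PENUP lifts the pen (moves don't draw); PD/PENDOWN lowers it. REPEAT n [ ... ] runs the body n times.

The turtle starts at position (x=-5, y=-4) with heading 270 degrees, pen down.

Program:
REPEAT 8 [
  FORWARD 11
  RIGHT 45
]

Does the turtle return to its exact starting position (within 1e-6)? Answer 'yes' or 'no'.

Answer: yes

Derivation:
Executing turtle program step by step:
Start: pos=(-5,-4), heading=270, pen down
REPEAT 8 [
  -- iteration 1/8 --
  FD 11: (-5,-4) -> (-5,-15) [heading=270, draw]
  RT 45: heading 270 -> 225
  -- iteration 2/8 --
  FD 11: (-5,-15) -> (-12.778,-22.778) [heading=225, draw]
  RT 45: heading 225 -> 180
  -- iteration 3/8 --
  FD 11: (-12.778,-22.778) -> (-23.778,-22.778) [heading=180, draw]
  RT 45: heading 180 -> 135
  -- iteration 4/8 --
  FD 11: (-23.778,-22.778) -> (-31.556,-15) [heading=135, draw]
  RT 45: heading 135 -> 90
  -- iteration 5/8 --
  FD 11: (-31.556,-15) -> (-31.556,-4) [heading=90, draw]
  RT 45: heading 90 -> 45
  -- iteration 6/8 --
  FD 11: (-31.556,-4) -> (-23.778,3.778) [heading=45, draw]
  RT 45: heading 45 -> 0
  -- iteration 7/8 --
  FD 11: (-23.778,3.778) -> (-12.778,3.778) [heading=0, draw]
  RT 45: heading 0 -> 315
  -- iteration 8/8 --
  FD 11: (-12.778,3.778) -> (-5,-4) [heading=315, draw]
  RT 45: heading 315 -> 270
]
Final: pos=(-5,-4), heading=270, 8 segment(s) drawn

Start position: (-5, -4)
Final position: (-5, -4)
Distance = 0; < 1e-6 -> CLOSED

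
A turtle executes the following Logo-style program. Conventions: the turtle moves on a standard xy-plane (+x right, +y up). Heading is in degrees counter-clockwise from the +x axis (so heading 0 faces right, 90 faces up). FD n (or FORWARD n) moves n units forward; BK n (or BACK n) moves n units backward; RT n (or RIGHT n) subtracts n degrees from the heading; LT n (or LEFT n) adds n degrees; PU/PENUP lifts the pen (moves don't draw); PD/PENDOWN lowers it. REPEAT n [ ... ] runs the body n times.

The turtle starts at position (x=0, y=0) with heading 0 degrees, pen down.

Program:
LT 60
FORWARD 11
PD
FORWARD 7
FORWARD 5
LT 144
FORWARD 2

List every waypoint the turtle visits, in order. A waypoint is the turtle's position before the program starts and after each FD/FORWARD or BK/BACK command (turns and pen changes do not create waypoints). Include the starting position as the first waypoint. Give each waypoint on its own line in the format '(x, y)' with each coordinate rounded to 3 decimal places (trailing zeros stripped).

Answer: (0, 0)
(5.5, 9.526)
(9, 15.588)
(11.5, 19.919)
(9.673, 19.105)

Derivation:
Executing turtle program step by step:
Start: pos=(0,0), heading=0, pen down
LT 60: heading 0 -> 60
FD 11: (0,0) -> (5.5,9.526) [heading=60, draw]
PD: pen down
FD 7: (5.5,9.526) -> (9,15.588) [heading=60, draw]
FD 5: (9,15.588) -> (11.5,19.919) [heading=60, draw]
LT 144: heading 60 -> 204
FD 2: (11.5,19.919) -> (9.673,19.105) [heading=204, draw]
Final: pos=(9.673,19.105), heading=204, 4 segment(s) drawn
Waypoints (5 total):
(0, 0)
(5.5, 9.526)
(9, 15.588)
(11.5, 19.919)
(9.673, 19.105)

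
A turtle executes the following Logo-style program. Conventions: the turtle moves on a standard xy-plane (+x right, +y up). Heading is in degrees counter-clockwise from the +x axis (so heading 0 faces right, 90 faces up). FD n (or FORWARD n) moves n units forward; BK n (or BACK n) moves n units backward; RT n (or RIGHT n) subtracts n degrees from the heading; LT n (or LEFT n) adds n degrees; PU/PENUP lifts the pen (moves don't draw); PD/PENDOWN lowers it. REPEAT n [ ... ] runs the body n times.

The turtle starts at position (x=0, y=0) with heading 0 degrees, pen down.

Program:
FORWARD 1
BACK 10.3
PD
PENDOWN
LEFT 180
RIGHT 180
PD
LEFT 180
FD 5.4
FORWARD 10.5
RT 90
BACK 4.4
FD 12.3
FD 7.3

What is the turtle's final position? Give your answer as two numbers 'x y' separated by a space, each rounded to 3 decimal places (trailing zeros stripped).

Answer: -25.2 15.2

Derivation:
Executing turtle program step by step:
Start: pos=(0,0), heading=0, pen down
FD 1: (0,0) -> (1,0) [heading=0, draw]
BK 10.3: (1,0) -> (-9.3,0) [heading=0, draw]
PD: pen down
PD: pen down
LT 180: heading 0 -> 180
RT 180: heading 180 -> 0
PD: pen down
LT 180: heading 0 -> 180
FD 5.4: (-9.3,0) -> (-14.7,0) [heading=180, draw]
FD 10.5: (-14.7,0) -> (-25.2,0) [heading=180, draw]
RT 90: heading 180 -> 90
BK 4.4: (-25.2,0) -> (-25.2,-4.4) [heading=90, draw]
FD 12.3: (-25.2,-4.4) -> (-25.2,7.9) [heading=90, draw]
FD 7.3: (-25.2,7.9) -> (-25.2,15.2) [heading=90, draw]
Final: pos=(-25.2,15.2), heading=90, 7 segment(s) drawn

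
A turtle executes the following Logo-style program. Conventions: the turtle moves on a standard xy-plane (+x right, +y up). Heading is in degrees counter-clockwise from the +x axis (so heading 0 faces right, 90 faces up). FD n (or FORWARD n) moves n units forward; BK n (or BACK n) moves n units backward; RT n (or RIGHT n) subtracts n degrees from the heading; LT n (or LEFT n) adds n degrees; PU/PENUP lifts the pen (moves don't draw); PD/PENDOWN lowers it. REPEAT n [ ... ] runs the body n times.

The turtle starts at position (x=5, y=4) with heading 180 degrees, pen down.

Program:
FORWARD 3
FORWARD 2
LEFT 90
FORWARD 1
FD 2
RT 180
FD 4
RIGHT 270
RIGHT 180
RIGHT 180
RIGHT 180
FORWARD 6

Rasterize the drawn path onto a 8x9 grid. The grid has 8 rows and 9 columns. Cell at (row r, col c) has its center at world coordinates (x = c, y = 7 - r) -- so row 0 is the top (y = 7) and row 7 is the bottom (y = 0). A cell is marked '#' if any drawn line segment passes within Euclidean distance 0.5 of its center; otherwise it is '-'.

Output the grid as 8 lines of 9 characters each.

Answer: ---------
---------
#######--
######---
#--------
#--------
#--------
---------

Derivation:
Segment 0: (5,4) -> (2,4)
Segment 1: (2,4) -> (0,4)
Segment 2: (0,4) -> (-0,3)
Segment 3: (-0,3) -> (-0,1)
Segment 4: (-0,1) -> (-0,5)
Segment 5: (-0,5) -> (6,5)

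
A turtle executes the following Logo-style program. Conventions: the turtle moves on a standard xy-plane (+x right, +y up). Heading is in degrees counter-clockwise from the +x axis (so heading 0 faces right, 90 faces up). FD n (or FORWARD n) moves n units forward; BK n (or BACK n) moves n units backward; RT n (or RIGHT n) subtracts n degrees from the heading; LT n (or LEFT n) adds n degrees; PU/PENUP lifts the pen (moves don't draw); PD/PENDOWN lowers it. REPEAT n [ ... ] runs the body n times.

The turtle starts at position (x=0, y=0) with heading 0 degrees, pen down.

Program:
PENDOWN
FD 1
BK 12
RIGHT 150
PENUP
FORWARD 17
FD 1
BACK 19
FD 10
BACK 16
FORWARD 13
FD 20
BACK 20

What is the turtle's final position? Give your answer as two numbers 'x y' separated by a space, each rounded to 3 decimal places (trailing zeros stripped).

Answer: -16.196 -3

Derivation:
Executing turtle program step by step:
Start: pos=(0,0), heading=0, pen down
PD: pen down
FD 1: (0,0) -> (1,0) [heading=0, draw]
BK 12: (1,0) -> (-11,0) [heading=0, draw]
RT 150: heading 0 -> 210
PU: pen up
FD 17: (-11,0) -> (-25.722,-8.5) [heading=210, move]
FD 1: (-25.722,-8.5) -> (-26.588,-9) [heading=210, move]
BK 19: (-26.588,-9) -> (-10.134,0.5) [heading=210, move]
FD 10: (-10.134,0.5) -> (-18.794,-4.5) [heading=210, move]
BK 16: (-18.794,-4.5) -> (-4.938,3.5) [heading=210, move]
FD 13: (-4.938,3.5) -> (-16.196,-3) [heading=210, move]
FD 20: (-16.196,-3) -> (-33.517,-13) [heading=210, move]
BK 20: (-33.517,-13) -> (-16.196,-3) [heading=210, move]
Final: pos=(-16.196,-3), heading=210, 2 segment(s) drawn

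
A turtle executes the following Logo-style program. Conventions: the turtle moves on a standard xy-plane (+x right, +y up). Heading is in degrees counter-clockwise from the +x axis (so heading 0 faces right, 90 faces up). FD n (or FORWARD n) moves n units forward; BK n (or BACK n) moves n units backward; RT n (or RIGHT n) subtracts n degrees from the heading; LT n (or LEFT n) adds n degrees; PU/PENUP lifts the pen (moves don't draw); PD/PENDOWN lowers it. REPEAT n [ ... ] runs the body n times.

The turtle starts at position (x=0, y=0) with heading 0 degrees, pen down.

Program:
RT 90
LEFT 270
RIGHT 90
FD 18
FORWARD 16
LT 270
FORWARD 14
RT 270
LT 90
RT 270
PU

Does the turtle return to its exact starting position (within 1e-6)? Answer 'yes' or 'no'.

Answer: no

Derivation:
Executing turtle program step by step:
Start: pos=(0,0), heading=0, pen down
RT 90: heading 0 -> 270
LT 270: heading 270 -> 180
RT 90: heading 180 -> 90
FD 18: (0,0) -> (0,18) [heading=90, draw]
FD 16: (0,18) -> (0,34) [heading=90, draw]
LT 270: heading 90 -> 0
FD 14: (0,34) -> (14,34) [heading=0, draw]
RT 270: heading 0 -> 90
LT 90: heading 90 -> 180
RT 270: heading 180 -> 270
PU: pen up
Final: pos=(14,34), heading=270, 3 segment(s) drawn

Start position: (0, 0)
Final position: (14, 34)
Distance = 36.77; >= 1e-6 -> NOT closed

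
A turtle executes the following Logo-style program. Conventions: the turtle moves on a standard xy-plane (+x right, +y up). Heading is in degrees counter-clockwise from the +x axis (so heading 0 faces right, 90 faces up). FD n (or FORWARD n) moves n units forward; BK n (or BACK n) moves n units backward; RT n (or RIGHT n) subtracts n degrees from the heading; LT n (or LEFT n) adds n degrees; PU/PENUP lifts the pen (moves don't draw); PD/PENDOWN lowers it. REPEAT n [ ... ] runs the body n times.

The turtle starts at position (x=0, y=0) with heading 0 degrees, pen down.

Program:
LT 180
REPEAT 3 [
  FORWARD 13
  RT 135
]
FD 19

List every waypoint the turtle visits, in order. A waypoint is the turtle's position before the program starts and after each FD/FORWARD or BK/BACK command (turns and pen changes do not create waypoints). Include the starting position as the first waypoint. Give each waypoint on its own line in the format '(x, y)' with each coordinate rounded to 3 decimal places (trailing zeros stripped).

Answer: (0, 0)
(-13, 0)
(-3.808, 9.192)
(-3.808, -3.808)
(-17.243, 9.627)

Derivation:
Executing turtle program step by step:
Start: pos=(0,0), heading=0, pen down
LT 180: heading 0 -> 180
REPEAT 3 [
  -- iteration 1/3 --
  FD 13: (0,0) -> (-13,0) [heading=180, draw]
  RT 135: heading 180 -> 45
  -- iteration 2/3 --
  FD 13: (-13,0) -> (-3.808,9.192) [heading=45, draw]
  RT 135: heading 45 -> 270
  -- iteration 3/3 --
  FD 13: (-3.808,9.192) -> (-3.808,-3.808) [heading=270, draw]
  RT 135: heading 270 -> 135
]
FD 19: (-3.808,-3.808) -> (-17.243,9.627) [heading=135, draw]
Final: pos=(-17.243,9.627), heading=135, 4 segment(s) drawn
Waypoints (5 total):
(0, 0)
(-13, 0)
(-3.808, 9.192)
(-3.808, -3.808)
(-17.243, 9.627)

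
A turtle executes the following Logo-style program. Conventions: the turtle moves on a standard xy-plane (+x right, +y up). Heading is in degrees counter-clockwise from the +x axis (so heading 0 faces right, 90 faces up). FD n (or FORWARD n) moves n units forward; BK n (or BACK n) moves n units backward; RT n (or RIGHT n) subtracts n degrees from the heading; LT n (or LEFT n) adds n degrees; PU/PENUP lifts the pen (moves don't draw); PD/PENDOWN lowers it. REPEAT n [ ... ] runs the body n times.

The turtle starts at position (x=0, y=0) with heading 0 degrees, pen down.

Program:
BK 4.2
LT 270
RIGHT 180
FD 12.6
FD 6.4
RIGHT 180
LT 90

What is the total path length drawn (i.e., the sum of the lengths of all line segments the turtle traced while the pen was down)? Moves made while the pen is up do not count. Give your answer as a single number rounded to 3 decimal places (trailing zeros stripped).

Answer: 23.2

Derivation:
Executing turtle program step by step:
Start: pos=(0,0), heading=0, pen down
BK 4.2: (0,0) -> (-4.2,0) [heading=0, draw]
LT 270: heading 0 -> 270
RT 180: heading 270 -> 90
FD 12.6: (-4.2,0) -> (-4.2,12.6) [heading=90, draw]
FD 6.4: (-4.2,12.6) -> (-4.2,19) [heading=90, draw]
RT 180: heading 90 -> 270
LT 90: heading 270 -> 0
Final: pos=(-4.2,19), heading=0, 3 segment(s) drawn

Segment lengths:
  seg 1: (0,0) -> (-4.2,0), length = 4.2
  seg 2: (-4.2,0) -> (-4.2,12.6), length = 12.6
  seg 3: (-4.2,12.6) -> (-4.2,19), length = 6.4
Total = 23.2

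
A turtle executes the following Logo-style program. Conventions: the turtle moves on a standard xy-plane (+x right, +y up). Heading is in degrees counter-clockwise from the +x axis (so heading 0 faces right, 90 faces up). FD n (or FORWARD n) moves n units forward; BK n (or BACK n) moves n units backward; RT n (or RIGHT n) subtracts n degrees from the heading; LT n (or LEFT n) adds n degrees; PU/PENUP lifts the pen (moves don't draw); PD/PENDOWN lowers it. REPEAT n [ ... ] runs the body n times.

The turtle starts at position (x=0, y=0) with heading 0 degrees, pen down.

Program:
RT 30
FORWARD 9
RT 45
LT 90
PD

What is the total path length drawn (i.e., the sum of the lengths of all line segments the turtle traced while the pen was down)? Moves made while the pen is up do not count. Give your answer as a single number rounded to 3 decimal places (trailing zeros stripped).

Executing turtle program step by step:
Start: pos=(0,0), heading=0, pen down
RT 30: heading 0 -> 330
FD 9: (0,0) -> (7.794,-4.5) [heading=330, draw]
RT 45: heading 330 -> 285
LT 90: heading 285 -> 15
PD: pen down
Final: pos=(7.794,-4.5), heading=15, 1 segment(s) drawn

Segment lengths:
  seg 1: (0,0) -> (7.794,-4.5), length = 9
Total = 9

Answer: 9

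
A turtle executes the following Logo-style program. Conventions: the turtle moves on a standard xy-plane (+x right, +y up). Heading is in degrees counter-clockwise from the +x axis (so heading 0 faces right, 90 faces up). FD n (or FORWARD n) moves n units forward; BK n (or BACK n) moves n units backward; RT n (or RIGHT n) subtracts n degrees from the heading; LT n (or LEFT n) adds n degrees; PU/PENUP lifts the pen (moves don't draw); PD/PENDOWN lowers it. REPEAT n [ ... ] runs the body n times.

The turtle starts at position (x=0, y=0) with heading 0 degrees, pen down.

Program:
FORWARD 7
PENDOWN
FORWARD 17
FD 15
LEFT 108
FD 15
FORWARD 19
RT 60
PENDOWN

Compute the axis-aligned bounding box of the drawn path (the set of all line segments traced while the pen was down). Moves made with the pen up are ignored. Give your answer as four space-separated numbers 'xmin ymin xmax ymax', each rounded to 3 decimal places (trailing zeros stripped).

Executing turtle program step by step:
Start: pos=(0,0), heading=0, pen down
FD 7: (0,0) -> (7,0) [heading=0, draw]
PD: pen down
FD 17: (7,0) -> (24,0) [heading=0, draw]
FD 15: (24,0) -> (39,0) [heading=0, draw]
LT 108: heading 0 -> 108
FD 15: (39,0) -> (34.365,14.266) [heading=108, draw]
FD 19: (34.365,14.266) -> (28.493,32.336) [heading=108, draw]
RT 60: heading 108 -> 48
PD: pen down
Final: pos=(28.493,32.336), heading=48, 5 segment(s) drawn

Segment endpoints: x in {0, 7, 24, 28.493, 34.365, 39}, y in {0, 14.266, 32.336}
xmin=0, ymin=0, xmax=39, ymax=32.336

Answer: 0 0 39 32.336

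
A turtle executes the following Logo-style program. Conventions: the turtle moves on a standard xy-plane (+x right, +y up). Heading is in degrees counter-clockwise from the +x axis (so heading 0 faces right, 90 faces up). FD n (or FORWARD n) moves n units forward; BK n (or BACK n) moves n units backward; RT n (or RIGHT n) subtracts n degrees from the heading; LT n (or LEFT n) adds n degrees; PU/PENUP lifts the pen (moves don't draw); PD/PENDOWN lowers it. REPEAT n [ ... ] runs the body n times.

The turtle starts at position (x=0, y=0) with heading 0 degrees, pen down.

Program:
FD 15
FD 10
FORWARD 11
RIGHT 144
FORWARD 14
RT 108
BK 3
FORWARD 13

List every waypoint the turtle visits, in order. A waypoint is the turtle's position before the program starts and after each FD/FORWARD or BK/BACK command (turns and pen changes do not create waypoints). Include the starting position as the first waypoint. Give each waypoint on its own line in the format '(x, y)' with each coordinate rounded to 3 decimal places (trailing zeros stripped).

Executing turtle program step by step:
Start: pos=(0,0), heading=0, pen down
FD 15: (0,0) -> (15,0) [heading=0, draw]
FD 10: (15,0) -> (25,0) [heading=0, draw]
FD 11: (25,0) -> (36,0) [heading=0, draw]
RT 144: heading 0 -> 216
FD 14: (36,0) -> (24.674,-8.229) [heading=216, draw]
RT 108: heading 216 -> 108
BK 3: (24.674,-8.229) -> (25.601,-11.082) [heading=108, draw]
FD 13: (25.601,-11.082) -> (21.584,1.282) [heading=108, draw]
Final: pos=(21.584,1.282), heading=108, 6 segment(s) drawn
Waypoints (7 total):
(0, 0)
(15, 0)
(25, 0)
(36, 0)
(24.674, -8.229)
(25.601, -11.082)
(21.584, 1.282)

Answer: (0, 0)
(15, 0)
(25, 0)
(36, 0)
(24.674, -8.229)
(25.601, -11.082)
(21.584, 1.282)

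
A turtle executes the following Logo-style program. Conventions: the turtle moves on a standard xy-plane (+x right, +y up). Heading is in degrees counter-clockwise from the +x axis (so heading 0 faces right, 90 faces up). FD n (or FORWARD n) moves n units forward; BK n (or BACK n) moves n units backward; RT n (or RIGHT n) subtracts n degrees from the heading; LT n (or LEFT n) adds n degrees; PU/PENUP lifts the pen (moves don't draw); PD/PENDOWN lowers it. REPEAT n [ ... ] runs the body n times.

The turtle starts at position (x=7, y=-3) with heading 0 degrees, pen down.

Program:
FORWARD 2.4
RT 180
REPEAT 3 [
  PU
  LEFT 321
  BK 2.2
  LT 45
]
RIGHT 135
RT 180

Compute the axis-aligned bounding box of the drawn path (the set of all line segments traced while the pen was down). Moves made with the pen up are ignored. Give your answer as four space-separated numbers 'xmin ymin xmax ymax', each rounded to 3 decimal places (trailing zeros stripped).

Answer: 7 -3 9.4 -3

Derivation:
Executing turtle program step by step:
Start: pos=(7,-3), heading=0, pen down
FD 2.4: (7,-3) -> (9.4,-3) [heading=0, draw]
RT 180: heading 0 -> 180
REPEAT 3 [
  -- iteration 1/3 --
  PU: pen up
  LT 321: heading 180 -> 141
  BK 2.2: (9.4,-3) -> (11.11,-4.385) [heading=141, move]
  LT 45: heading 141 -> 186
  -- iteration 2/3 --
  PU: pen up
  LT 321: heading 186 -> 147
  BK 2.2: (11.11,-4.385) -> (12.955,-5.583) [heading=147, move]
  LT 45: heading 147 -> 192
  -- iteration 3/3 --
  PU: pen up
  LT 321: heading 192 -> 153
  BK 2.2: (12.955,-5.583) -> (14.915,-6.581) [heading=153, move]
  LT 45: heading 153 -> 198
]
RT 135: heading 198 -> 63
RT 180: heading 63 -> 243
Final: pos=(14.915,-6.581), heading=243, 1 segment(s) drawn

Segment endpoints: x in {7, 9.4}, y in {-3}
xmin=7, ymin=-3, xmax=9.4, ymax=-3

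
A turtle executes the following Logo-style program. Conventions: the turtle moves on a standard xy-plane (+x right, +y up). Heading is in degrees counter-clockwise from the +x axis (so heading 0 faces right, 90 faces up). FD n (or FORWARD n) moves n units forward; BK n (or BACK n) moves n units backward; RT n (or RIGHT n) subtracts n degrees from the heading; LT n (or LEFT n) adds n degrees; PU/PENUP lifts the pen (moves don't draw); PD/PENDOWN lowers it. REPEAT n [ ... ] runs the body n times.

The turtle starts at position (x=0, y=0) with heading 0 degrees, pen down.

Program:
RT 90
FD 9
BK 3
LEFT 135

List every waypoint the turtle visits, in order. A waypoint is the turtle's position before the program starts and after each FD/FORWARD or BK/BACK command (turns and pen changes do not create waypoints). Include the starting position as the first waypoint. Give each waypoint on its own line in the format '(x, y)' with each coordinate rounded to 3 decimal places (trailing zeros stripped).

Executing turtle program step by step:
Start: pos=(0,0), heading=0, pen down
RT 90: heading 0 -> 270
FD 9: (0,0) -> (0,-9) [heading=270, draw]
BK 3: (0,-9) -> (0,-6) [heading=270, draw]
LT 135: heading 270 -> 45
Final: pos=(0,-6), heading=45, 2 segment(s) drawn
Waypoints (3 total):
(0, 0)
(0, -9)
(0, -6)

Answer: (0, 0)
(0, -9)
(0, -6)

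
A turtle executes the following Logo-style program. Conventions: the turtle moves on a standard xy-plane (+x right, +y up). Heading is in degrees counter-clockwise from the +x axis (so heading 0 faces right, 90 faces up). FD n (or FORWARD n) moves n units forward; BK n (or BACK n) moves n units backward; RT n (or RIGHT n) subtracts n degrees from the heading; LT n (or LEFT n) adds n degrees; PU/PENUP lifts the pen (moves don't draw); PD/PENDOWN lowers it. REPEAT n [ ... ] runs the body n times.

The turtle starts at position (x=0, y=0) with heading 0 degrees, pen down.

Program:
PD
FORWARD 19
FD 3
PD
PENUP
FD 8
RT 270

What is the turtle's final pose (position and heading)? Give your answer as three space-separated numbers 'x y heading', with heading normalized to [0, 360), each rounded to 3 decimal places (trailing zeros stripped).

Answer: 30 0 90

Derivation:
Executing turtle program step by step:
Start: pos=(0,0), heading=0, pen down
PD: pen down
FD 19: (0,0) -> (19,0) [heading=0, draw]
FD 3: (19,0) -> (22,0) [heading=0, draw]
PD: pen down
PU: pen up
FD 8: (22,0) -> (30,0) [heading=0, move]
RT 270: heading 0 -> 90
Final: pos=(30,0), heading=90, 2 segment(s) drawn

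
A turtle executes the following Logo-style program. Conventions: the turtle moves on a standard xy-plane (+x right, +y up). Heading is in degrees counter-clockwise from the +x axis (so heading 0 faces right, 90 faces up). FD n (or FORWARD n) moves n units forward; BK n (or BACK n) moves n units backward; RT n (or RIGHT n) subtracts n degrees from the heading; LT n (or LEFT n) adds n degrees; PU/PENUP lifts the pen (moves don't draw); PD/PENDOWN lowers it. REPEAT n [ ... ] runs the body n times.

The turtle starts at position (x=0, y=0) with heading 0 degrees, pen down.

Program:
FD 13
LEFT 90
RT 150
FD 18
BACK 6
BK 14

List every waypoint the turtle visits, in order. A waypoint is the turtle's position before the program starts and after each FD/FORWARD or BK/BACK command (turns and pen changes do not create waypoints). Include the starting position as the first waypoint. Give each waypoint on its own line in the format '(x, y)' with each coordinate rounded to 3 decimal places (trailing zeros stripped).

Answer: (0, 0)
(13, 0)
(22, -15.588)
(19, -10.392)
(12, 1.732)

Derivation:
Executing turtle program step by step:
Start: pos=(0,0), heading=0, pen down
FD 13: (0,0) -> (13,0) [heading=0, draw]
LT 90: heading 0 -> 90
RT 150: heading 90 -> 300
FD 18: (13,0) -> (22,-15.588) [heading=300, draw]
BK 6: (22,-15.588) -> (19,-10.392) [heading=300, draw]
BK 14: (19,-10.392) -> (12,1.732) [heading=300, draw]
Final: pos=(12,1.732), heading=300, 4 segment(s) drawn
Waypoints (5 total):
(0, 0)
(13, 0)
(22, -15.588)
(19, -10.392)
(12, 1.732)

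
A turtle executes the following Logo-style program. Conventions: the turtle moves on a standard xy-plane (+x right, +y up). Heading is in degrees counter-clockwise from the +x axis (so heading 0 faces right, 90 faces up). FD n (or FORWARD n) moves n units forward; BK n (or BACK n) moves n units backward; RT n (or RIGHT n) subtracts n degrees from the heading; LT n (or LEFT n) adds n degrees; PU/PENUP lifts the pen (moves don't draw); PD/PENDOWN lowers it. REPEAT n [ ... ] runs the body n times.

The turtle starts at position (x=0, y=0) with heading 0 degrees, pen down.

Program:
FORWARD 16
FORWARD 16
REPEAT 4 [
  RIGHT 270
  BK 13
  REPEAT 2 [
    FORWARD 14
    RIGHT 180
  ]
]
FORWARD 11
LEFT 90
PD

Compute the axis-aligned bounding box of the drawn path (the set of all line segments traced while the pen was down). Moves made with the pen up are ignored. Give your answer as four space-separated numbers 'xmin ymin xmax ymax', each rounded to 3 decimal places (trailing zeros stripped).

Executing turtle program step by step:
Start: pos=(0,0), heading=0, pen down
FD 16: (0,0) -> (16,0) [heading=0, draw]
FD 16: (16,0) -> (32,0) [heading=0, draw]
REPEAT 4 [
  -- iteration 1/4 --
  RT 270: heading 0 -> 90
  BK 13: (32,0) -> (32,-13) [heading=90, draw]
  REPEAT 2 [
    -- iteration 1/2 --
    FD 14: (32,-13) -> (32,1) [heading=90, draw]
    RT 180: heading 90 -> 270
    -- iteration 2/2 --
    FD 14: (32,1) -> (32,-13) [heading=270, draw]
    RT 180: heading 270 -> 90
  ]
  -- iteration 2/4 --
  RT 270: heading 90 -> 180
  BK 13: (32,-13) -> (45,-13) [heading=180, draw]
  REPEAT 2 [
    -- iteration 1/2 --
    FD 14: (45,-13) -> (31,-13) [heading=180, draw]
    RT 180: heading 180 -> 0
    -- iteration 2/2 --
    FD 14: (31,-13) -> (45,-13) [heading=0, draw]
    RT 180: heading 0 -> 180
  ]
  -- iteration 3/4 --
  RT 270: heading 180 -> 270
  BK 13: (45,-13) -> (45,0) [heading=270, draw]
  REPEAT 2 [
    -- iteration 1/2 --
    FD 14: (45,0) -> (45,-14) [heading=270, draw]
    RT 180: heading 270 -> 90
    -- iteration 2/2 --
    FD 14: (45,-14) -> (45,0) [heading=90, draw]
    RT 180: heading 90 -> 270
  ]
  -- iteration 4/4 --
  RT 270: heading 270 -> 0
  BK 13: (45,0) -> (32,0) [heading=0, draw]
  REPEAT 2 [
    -- iteration 1/2 --
    FD 14: (32,0) -> (46,0) [heading=0, draw]
    RT 180: heading 0 -> 180
    -- iteration 2/2 --
    FD 14: (46,0) -> (32,0) [heading=180, draw]
    RT 180: heading 180 -> 0
  ]
]
FD 11: (32,0) -> (43,0) [heading=0, draw]
LT 90: heading 0 -> 90
PD: pen down
Final: pos=(43,0), heading=90, 15 segment(s) drawn

Segment endpoints: x in {0, 16, 31, 32, 32, 32, 43, 45, 45, 46}, y in {-14, -13, -13, -13, -13, 0, 0, 0, 0, 0, 0, 1}
xmin=0, ymin=-14, xmax=46, ymax=1

Answer: 0 -14 46 1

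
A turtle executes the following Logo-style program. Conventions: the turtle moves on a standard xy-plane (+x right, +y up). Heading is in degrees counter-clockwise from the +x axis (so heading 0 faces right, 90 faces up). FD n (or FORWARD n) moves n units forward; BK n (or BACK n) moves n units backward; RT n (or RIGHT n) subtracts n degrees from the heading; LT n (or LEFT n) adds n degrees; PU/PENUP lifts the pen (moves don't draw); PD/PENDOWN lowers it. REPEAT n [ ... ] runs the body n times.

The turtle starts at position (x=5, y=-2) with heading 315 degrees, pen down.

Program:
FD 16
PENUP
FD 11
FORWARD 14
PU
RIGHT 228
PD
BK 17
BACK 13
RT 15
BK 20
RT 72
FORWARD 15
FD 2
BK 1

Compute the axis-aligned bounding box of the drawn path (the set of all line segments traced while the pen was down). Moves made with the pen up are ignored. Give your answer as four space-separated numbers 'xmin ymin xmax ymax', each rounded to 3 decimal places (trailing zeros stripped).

Executing turtle program step by step:
Start: pos=(5,-2), heading=315, pen down
FD 16: (5,-2) -> (16.314,-13.314) [heading=315, draw]
PU: pen up
FD 11: (16.314,-13.314) -> (24.092,-21.092) [heading=315, move]
FD 14: (24.092,-21.092) -> (33.991,-30.991) [heading=315, move]
PU: pen up
RT 228: heading 315 -> 87
PD: pen down
BK 17: (33.991,-30.991) -> (33.102,-47.968) [heading=87, draw]
BK 13: (33.102,-47.968) -> (32.421,-60.95) [heading=87, draw]
RT 15: heading 87 -> 72
BK 20: (32.421,-60.95) -> (26.241,-79.971) [heading=72, draw]
RT 72: heading 72 -> 0
FD 15: (26.241,-79.971) -> (41.241,-79.971) [heading=0, draw]
FD 2: (41.241,-79.971) -> (43.241,-79.971) [heading=0, draw]
BK 1: (43.241,-79.971) -> (42.241,-79.971) [heading=0, draw]
Final: pos=(42.241,-79.971), heading=0, 7 segment(s) drawn

Segment endpoints: x in {5, 16.314, 26.241, 32.421, 33.102, 33.991, 41.241, 42.241, 43.241}, y in {-79.971, -60.95, -47.968, -30.991, -13.314, -2}
xmin=5, ymin=-79.971, xmax=43.241, ymax=-2

Answer: 5 -79.971 43.241 -2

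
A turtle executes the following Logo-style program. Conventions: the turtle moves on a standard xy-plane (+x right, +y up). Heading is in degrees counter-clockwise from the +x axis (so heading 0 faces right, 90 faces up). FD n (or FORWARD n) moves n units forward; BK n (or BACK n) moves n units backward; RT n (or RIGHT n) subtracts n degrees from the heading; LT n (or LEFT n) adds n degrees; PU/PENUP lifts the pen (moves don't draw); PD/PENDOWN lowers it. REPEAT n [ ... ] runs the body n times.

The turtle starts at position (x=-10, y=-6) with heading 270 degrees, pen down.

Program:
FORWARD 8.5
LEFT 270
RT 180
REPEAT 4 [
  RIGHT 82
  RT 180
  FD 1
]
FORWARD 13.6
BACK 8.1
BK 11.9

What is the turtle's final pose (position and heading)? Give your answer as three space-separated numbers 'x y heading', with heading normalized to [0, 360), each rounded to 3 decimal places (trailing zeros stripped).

Executing turtle program step by step:
Start: pos=(-10,-6), heading=270, pen down
FD 8.5: (-10,-6) -> (-10,-14.5) [heading=270, draw]
LT 270: heading 270 -> 180
RT 180: heading 180 -> 0
REPEAT 4 [
  -- iteration 1/4 --
  RT 82: heading 0 -> 278
  RT 180: heading 278 -> 98
  FD 1: (-10,-14.5) -> (-10.139,-13.51) [heading=98, draw]
  -- iteration 2/4 --
  RT 82: heading 98 -> 16
  RT 180: heading 16 -> 196
  FD 1: (-10.139,-13.51) -> (-11.1,-13.785) [heading=196, draw]
  -- iteration 3/4 --
  RT 82: heading 196 -> 114
  RT 180: heading 114 -> 294
  FD 1: (-11.1,-13.785) -> (-10.694,-14.699) [heading=294, draw]
  -- iteration 4/4 --
  RT 82: heading 294 -> 212
  RT 180: heading 212 -> 32
  FD 1: (-10.694,-14.699) -> (-9.846,-14.169) [heading=32, draw]
]
FD 13.6: (-9.846,-14.169) -> (1.688,-6.962) [heading=32, draw]
BK 8.1: (1.688,-6.962) -> (-5.181,-11.254) [heading=32, draw]
BK 11.9: (-5.181,-11.254) -> (-15.273,-17.56) [heading=32, draw]
Final: pos=(-15.273,-17.56), heading=32, 8 segment(s) drawn

Answer: -15.273 -17.56 32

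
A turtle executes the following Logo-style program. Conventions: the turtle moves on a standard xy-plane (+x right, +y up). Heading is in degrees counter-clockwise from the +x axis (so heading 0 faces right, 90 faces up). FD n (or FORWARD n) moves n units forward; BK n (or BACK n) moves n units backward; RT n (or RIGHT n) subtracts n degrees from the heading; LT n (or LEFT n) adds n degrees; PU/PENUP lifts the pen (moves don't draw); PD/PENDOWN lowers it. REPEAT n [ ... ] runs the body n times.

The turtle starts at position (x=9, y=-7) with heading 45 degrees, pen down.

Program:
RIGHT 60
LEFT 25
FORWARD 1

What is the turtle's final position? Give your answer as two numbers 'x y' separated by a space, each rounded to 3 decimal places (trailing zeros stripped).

Executing turtle program step by step:
Start: pos=(9,-7), heading=45, pen down
RT 60: heading 45 -> 345
LT 25: heading 345 -> 10
FD 1: (9,-7) -> (9.985,-6.826) [heading=10, draw]
Final: pos=(9.985,-6.826), heading=10, 1 segment(s) drawn

Answer: 9.985 -6.826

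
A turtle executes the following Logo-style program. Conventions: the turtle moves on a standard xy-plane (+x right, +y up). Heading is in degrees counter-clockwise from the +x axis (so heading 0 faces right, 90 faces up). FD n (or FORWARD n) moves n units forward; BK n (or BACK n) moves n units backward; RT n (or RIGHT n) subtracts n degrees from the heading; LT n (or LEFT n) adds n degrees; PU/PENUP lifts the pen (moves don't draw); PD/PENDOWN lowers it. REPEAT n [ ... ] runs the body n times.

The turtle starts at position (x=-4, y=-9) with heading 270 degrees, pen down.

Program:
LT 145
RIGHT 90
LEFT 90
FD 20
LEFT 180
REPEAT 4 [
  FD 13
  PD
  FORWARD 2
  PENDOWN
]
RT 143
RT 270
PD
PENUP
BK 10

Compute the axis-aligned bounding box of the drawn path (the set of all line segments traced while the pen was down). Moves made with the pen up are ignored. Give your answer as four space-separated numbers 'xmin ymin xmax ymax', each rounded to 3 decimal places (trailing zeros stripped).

Answer: -26.943 -41.766 7.472 7.383

Derivation:
Executing turtle program step by step:
Start: pos=(-4,-9), heading=270, pen down
LT 145: heading 270 -> 55
RT 90: heading 55 -> 325
LT 90: heading 325 -> 55
FD 20: (-4,-9) -> (7.472,7.383) [heading=55, draw]
LT 180: heading 55 -> 235
REPEAT 4 [
  -- iteration 1/4 --
  FD 13: (7.472,7.383) -> (0.015,-3.266) [heading=235, draw]
  PD: pen down
  FD 2: (0.015,-3.266) -> (-1.132,-4.904) [heading=235, draw]
  PD: pen down
  -- iteration 2/4 --
  FD 13: (-1.132,-4.904) -> (-8.589,-15.553) [heading=235, draw]
  PD: pen down
  FD 2: (-8.589,-15.553) -> (-9.736,-17.192) [heading=235, draw]
  PD: pen down
  -- iteration 3/4 --
  FD 13: (-9.736,-17.192) -> (-17.192,-27.84) [heading=235, draw]
  PD: pen down
  FD 2: (-17.192,-27.84) -> (-18.339,-29.479) [heading=235, draw]
  PD: pen down
  -- iteration 4/4 --
  FD 13: (-18.339,-29.479) -> (-25.796,-40.128) [heading=235, draw]
  PD: pen down
  FD 2: (-25.796,-40.128) -> (-26.943,-41.766) [heading=235, draw]
  PD: pen down
]
RT 143: heading 235 -> 92
RT 270: heading 92 -> 182
PD: pen down
PU: pen up
BK 10: (-26.943,-41.766) -> (-16.949,-41.417) [heading=182, move]
Final: pos=(-16.949,-41.417), heading=182, 9 segment(s) drawn

Segment endpoints: x in {-26.943, -25.796, -18.339, -17.192, -9.736, -8.589, -4, -1.132, 0.015, 7.472}, y in {-41.766, -40.128, -29.479, -27.84, -17.192, -15.553, -9, -4.904, -3.266, 7.383}
xmin=-26.943, ymin=-41.766, xmax=7.472, ymax=7.383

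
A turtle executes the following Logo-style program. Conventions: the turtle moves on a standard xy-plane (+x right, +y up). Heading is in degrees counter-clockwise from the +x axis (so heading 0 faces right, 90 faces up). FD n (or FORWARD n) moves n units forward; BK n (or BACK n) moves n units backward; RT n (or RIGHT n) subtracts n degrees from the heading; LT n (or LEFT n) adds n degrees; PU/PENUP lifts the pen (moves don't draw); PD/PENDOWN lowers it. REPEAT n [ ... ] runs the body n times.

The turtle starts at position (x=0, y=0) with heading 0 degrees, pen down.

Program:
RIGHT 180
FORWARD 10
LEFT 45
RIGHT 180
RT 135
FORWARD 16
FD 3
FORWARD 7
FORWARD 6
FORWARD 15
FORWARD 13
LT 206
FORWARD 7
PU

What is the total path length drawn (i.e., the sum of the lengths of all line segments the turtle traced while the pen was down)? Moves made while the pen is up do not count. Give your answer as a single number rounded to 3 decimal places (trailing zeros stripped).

Executing turtle program step by step:
Start: pos=(0,0), heading=0, pen down
RT 180: heading 0 -> 180
FD 10: (0,0) -> (-10,0) [heading=180, draw]
LT 45: heading 180 -> 225
RT 180: heading 225 -> 45
RT 135: heading 45 -> 270
FD 16: (-10,0) -> (-10,-16) [heading=270, draw]
FD 3: (-10,-16) -> (-10,-19) [heading=270, draw]
FD 7: (-10,-19) -> (-10,-26) [heading=270, draw]
FD 6: (-10,-26) -> (-10,-32) [heading=270, draw]
FD 15: (-10,-32) -> (-10,-47) [heading=270, draw]
FD 13: (-10,-47) -> (-10,-60) [heading=270, draw]
LT 206: heading 270 -> 116
FD 7: (-10,-60) -> (-13.069,-53.708) [heading=116, draw]
PU: pen up
Final: pos=(-13.069,-53.708), heading=116, 8 segment(s) drawn

Segment lengths:
  seg 1: (0,0) -> (-10,0), length = 10
  seg 2: (-10,0) -> (-10,-16), length = 16
  seg 3: (-10,-16) -> (-10,-19), length = 3
  seg 4: (-10,-19) -> (-10,-26), length = 7
  seg 5: (-10,-26) -> (-10,-32), length = 6
  seg 6: (-10,-32) -> (-10,-47), length = 15
  seg 7: (-10,-47) -> (-10,-60), length = 13
  seg 8: (-10,-60) -> (-13.069,-53.708), length = 7
Total = 77

Answer: 77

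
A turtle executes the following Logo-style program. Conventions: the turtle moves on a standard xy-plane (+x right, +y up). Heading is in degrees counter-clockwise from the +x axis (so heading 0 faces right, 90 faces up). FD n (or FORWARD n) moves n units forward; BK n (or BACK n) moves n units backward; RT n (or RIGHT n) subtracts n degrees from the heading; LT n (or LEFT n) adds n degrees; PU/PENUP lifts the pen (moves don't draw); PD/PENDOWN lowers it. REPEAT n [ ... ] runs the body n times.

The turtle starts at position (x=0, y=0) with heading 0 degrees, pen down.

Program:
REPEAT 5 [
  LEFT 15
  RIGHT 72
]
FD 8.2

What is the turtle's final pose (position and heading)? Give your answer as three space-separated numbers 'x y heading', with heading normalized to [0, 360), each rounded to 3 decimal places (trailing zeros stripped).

Answer: 2.122 7.921 75

Derivation:
Executing turtle program step by step:
Start: pos=(0,0), heading=0, pen down
REPEAT 5 [
  -- iteration 1/5 --
  LT 15: heading 0 -> 15
  RT 72: heading 15 -> 303
  -- iteration 2/5 --
  LT 15: heading 303 -> 318
  RT 72: heading 318 -> 246
  -- iteration 3/5 --
  LT 15: heading 246 -> 261
  RT 72: heading 261 -> 189
  -- iteration 4/5 --
  LT 15: heading 189 -> 204
  RT 72: heading 204 -> 132
  -- iteration 5/5 --
  LT 15: heading 132 -> 147
  RT 72: heading 147 -> 75
]
FD 8.2: (0,0) -> (2.122,7.921) [heading=75, draw]
Final: pos=(2.122,7.921), heading=75, 1 segment(s) drawn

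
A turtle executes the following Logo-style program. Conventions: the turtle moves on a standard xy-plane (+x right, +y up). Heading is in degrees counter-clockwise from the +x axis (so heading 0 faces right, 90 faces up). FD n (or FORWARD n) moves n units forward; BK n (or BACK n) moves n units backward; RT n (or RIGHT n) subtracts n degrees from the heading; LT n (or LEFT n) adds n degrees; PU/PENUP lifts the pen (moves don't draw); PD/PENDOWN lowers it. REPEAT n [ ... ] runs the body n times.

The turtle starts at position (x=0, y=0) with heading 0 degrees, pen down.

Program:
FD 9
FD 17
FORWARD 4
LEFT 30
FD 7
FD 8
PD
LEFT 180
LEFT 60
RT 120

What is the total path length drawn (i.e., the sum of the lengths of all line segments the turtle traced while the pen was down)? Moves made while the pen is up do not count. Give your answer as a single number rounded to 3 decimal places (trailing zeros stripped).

Answer: 45

Derivation:
Executing turtle program step by step:
Start: pos=(0,0), heading=0, pen down
FD 9: (0,0) -> (9,0) [heading=0, draw]
FD 17: (9,0) -> (26,0) [heading=0, draw]
FD 4: (26,0) -> (30,0) [heading=0, draw]
LT 30: heading 0 -> 30
FD 7: (30,0) -> (36.062,3.5) [heading=30, draw]
FD 8: (36.062,3.5) -> (42.99,7.5) [heading=30, draw]
PD: pen down
LT 180: heading 30 -> 210
LT 60: heading 210 -> 270
RT 120: heading 270 -> 150
Final: pos=(42.99,7.5), heading=150, 5 segment(s) drawn

Segment lengths:
  seg 1: (0,0) -> (9,0), length = 9
  seg 2: (9,0) -> (26,0), length = 17
  seg 3: (26,0) -> (30,0), length = 4
  seg 4: (30,0) -> (36.062,3.5), length = 7
  seg 5: (36.062,3.5) -> (42.99,7.5), length = 8
Total = 45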